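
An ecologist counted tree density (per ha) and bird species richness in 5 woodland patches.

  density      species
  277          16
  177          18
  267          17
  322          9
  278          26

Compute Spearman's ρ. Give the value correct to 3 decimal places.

Rank density: 3, 1, 2, 5, 4
Rank species: 2, 4, 3, 1, 5
d = rank(density) − rank(species): 1, -3, -1, 4, -1; Σd² = 28
ρ = 1 − 6Σd² / [n(n²−1)] = 1 − 6×28 / (5×24) = 1 − 168/120 ≈ -0.400

-0.400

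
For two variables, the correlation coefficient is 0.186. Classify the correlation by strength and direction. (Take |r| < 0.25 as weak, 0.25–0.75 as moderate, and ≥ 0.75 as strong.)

weak positive

r = 0.186 > 0 so the relationship is positive.
|r| = 0.186, which falls in the weak range.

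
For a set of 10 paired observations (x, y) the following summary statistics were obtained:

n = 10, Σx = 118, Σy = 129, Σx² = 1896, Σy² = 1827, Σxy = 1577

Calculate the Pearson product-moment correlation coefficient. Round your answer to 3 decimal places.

r = (nΣxy − ΣxΣy) / √[(nΣx² − (Σx)²)(nΣy² − (Σy)²)]
Numerator: 10×1577 − 118×129 = 548
Denominator: √[(18960 − 13924)(18270 − 16641)] = √[5036 × 1629] = 2864.2004
r = 548 / 2864.2004 ≈ 0.191

0.191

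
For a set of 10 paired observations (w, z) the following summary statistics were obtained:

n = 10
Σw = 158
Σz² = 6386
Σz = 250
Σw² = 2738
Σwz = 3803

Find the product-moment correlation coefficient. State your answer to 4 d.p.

r = (nΣwz − ΣwΣz) / √[(nΣw² − (Σw)²)(nΣz² − (Σz)²)]
Numerator: 10×3803 − 158×250 = -1470
Denominator: √[(27380 − 24964)(63860 − 62500)] = √[2416 × 1360] = 1812.6665
r = -1470 / 1812.6665 ≈ -0.8110

-0.8110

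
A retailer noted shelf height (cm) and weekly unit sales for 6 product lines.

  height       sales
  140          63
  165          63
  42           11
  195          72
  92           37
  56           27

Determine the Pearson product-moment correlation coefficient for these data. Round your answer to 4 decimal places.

n = 6, Σx = 690, Σy = 273, Σx² = 98214, Σy² = 15341, Σxy = 38633
nΣxy − ΣxΣy = 231798 − 188370 = 43428
nΣx² − (Σx)² = 589284 − 476100 = 113184; nΣy² − (Σy)² = 92046 − 74529 = 17517
r = 43428 / √(113184 × 17517) = 43428 / 44526.8922 ≈ 0.9753

0.9753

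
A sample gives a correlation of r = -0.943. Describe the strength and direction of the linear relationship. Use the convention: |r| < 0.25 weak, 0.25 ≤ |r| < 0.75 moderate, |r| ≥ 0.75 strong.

strong negative

r = -0.943 < 0 so the relationship is negative.
|r| = 0.943, which falls in the strong range.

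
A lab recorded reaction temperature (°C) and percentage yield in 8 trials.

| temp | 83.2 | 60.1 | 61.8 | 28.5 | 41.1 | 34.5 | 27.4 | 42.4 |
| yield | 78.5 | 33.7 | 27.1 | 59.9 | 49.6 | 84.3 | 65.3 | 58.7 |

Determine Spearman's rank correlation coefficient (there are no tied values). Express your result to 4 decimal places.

Rank temp: 8, 6, 7, 2, 4, 3, 1, 5
Rank yield: 7, 2, 1, 5, 3, 8, 6, 4
d = rank(temp) − rank(yield): 1, 4, 6, -3, 1, -5, -5, 1; Σd² = 114
ρ = 1 − 6Σd² / [n(n²−1)] = 1 − 6×114 / (8×63) = 1 − 684/504 ≈ -0.3571

-0.3571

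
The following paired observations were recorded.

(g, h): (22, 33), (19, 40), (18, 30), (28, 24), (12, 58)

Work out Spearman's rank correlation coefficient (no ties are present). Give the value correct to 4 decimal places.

Rank g: 4, 3, 2, 5, 1
Rank h: 3, 4, 2, 1, 5
d = rank(g) − rank(h): 1, -1, 0, 4, -4; Σd² = 34
ρ = 1 − 6Σd² / [n(n²−1)] = 1 − 6×34 / (5×24) = 1 − 204/120 ≈ -0.7000

-0.7000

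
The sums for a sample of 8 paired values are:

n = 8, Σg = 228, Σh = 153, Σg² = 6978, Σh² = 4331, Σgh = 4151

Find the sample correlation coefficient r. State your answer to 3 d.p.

-0.255

r = (nΣgh − ΣgΣh) / √[(nΣg² − (Σg)²)(nΣh² − (Σh)²)]
Numerator: 8×4151 − 228×153 = -1676
Denominator: √[(55824 − 51984)(34648 − 23409)] = √[3840 × 11239] = 6569.4566
r = -1676 / 6569.4566 ≈ -0.255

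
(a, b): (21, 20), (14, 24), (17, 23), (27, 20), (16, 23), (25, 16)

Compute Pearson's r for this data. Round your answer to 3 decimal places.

-0.840

n = 6, Σa = 120, Σb = 126, Σa² = 2536, Σb² = 2690, Σab = 2455
nΣab − ΣaΣb = 14730 − 15120 = -390
nΣa² − (Σa)² = 15216 − 14400 = 816; nΣb² − (Σb)² = 16140 − 15876 = 264
r = -390 / √(816 × 264) = -390 / 464.1379 ≈ -0.840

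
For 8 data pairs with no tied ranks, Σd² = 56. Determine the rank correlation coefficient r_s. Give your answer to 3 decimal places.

0.333

ρ = 1 − 6Σd² / [n(n²−1)] = 1 − 6×56 / (8×63)
  = 1 − 336/504 = 1 − 0.6667 ≈ 0.333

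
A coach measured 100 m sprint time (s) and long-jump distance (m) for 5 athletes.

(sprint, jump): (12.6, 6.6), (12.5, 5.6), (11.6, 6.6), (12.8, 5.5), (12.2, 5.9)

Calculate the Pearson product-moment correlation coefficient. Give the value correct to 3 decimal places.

-0.572

n = 5, Σx = 61.7, Σy = 30.2, Σx² = 762.25, Σy² = 183.54, Σxy = 372.1
nΣxy − ΣxΣy = 1860.5 − 1863.34 = -2.84
nΣx² − (Σx)² = 3811.25 − 3806.89 = 4.36; nΣy² − (Σy)² = 917.7 − 912.04 = 5.66
r = -2.84 / √(4.36 × 5.66) = -2.84 / 4.9677 ≈ -0.572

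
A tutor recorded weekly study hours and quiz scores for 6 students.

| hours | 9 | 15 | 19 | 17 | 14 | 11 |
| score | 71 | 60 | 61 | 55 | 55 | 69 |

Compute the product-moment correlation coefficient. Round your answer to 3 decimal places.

n = 6, Σx = 85, Σy = 371, Σx² = 1273, Σy² = 23173, Σxy = 5162
nΣxy − ΣxΣy = 30972 − 31535 = -563
nΣx² − (Σx)² = 7638 − 7225 = 413; nΣy² − (Σy)² = 139038 − 137641 = 1397
r = -563 / √(413 × 1397) = -563 / 759.5795 ≈ -0.741

-0.741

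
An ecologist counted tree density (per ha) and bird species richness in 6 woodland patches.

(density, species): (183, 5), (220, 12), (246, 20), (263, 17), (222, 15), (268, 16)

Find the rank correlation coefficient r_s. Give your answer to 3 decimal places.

0.771

Rank density: 1, 2, 4, 5, 3, 6
Rank species: 1, 2, 6, 5, 3, 4
d = rank(density) − rank(species): 0, 0, -2, 0, 0, 2; Σd² = 8
ρ = 1 − 6Σd² / [n(n²−1)] = 1 − 6×8 / (6×35) = 1 − 48/210 ≈ 0.771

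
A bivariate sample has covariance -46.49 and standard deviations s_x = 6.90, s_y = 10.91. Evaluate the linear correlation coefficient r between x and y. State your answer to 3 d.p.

r = Cov(x,y) / (s_x · s_y) = -46.49 / (6.90 × 10.91)
  = -46.49 / 75.2790 ≈ -0.618

-0.618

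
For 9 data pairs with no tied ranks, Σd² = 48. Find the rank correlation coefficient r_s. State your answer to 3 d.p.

ρ = 1 − 6Σd² / [n(n²−1)] = 1 − 6×48 / (9×80)
  = 1 − 288/720 = 1 − 0.4000 ≈ 0.600

0.600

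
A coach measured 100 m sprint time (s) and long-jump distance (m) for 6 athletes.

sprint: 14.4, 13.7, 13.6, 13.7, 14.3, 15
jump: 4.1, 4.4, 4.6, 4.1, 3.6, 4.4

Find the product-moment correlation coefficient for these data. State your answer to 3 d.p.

n = 6, Σx = 84.7, Σy = 25.2, Σx² = 1197.19, Σy² = 106.46, Σxy = 355.53
nΣxy − ΣxΣy = 2133.18 − 2134.44 = -1.26
nΣx² − (Σx)² = 7183.14 − 7174.09 = 9.05; nΣy² − (Σy)² = 638.76 − 635.04 = 3.72
r = -1.26 / √(9.05 × 3.72) = -1.26 / 5.8022 ≈ -0.217

-0.217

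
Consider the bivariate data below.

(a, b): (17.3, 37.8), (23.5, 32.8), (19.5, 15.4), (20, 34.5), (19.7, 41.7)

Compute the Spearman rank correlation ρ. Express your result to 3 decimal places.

Rank a: 1, 5, 2, 4, 3
Rank b: 4, 2, 1, 3, 5
d = rank(a) − rank(b): -3, 3, 1, 1, -2; Σd² = 24
ρ = 1 − 6Σd² / [n(n²−1)] = 1 − 6×24 / (5×24) = 1 − 144/120 ≈ -0.200

-0.200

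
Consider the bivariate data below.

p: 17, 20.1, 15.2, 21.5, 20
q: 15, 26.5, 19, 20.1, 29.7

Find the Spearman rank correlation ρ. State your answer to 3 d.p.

Rank p: 2, 4, 1, 5, 3
Rank q: 1, 4, 2, 3, 5
d = rank(p) − rank(q): 1, 0, -1, 2, -2; Σd² = 10
ρ = 1 − 6Σd² / [n(n²−1)] = 1 − 6×10 / (5×24) = 1 − 60/120 ≈ 0.500

0.500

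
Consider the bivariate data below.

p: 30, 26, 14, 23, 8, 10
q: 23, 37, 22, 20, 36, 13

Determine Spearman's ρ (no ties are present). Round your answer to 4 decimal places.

Rank p: 6, 5, 3, 4, 1, 2
Rank q: 4, 6, 3, 2, 5, 1
d = rank(p) − rank(q): 2, -1, 0, 2, -4, 1; Σd² = 26
ρ = 1 − 6Σd² / [n(n²−1)] = 1 − 6×26 / (6×35) = 1 − 156/210 ≈ 0.2571

0.2571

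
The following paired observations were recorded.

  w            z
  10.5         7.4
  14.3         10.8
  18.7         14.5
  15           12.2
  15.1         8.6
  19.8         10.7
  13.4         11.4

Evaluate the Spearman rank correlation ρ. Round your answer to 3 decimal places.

0.286

Rank w: 1, 3, 6, 4, 5, 7, 2
Rank z: 1, 4, 7, 6, 2, 3, 5
d = rank(w) − rank(z): 0, -1, -1, -2, 3, 4, -3; Σd² = 40
ρ = 1 − 6Σd² / [n(n²−1)] = 1 − 6×40 / (7×48) = 1 − 240/336 ≈ 0.286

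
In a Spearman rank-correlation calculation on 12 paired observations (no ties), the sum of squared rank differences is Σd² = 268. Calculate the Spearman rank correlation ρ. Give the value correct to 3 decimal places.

0.063

ρ = 1 − 6Σd² / [n(n²−1)] = 1 − 6×268 / (12×143)
  = 1 − 1608/1716 = 1 − 0.9371 ≈ 0.063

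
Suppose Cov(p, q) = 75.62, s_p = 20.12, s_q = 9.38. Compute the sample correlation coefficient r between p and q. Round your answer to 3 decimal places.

r = Cov(p,q) / (s_p · s_q) = 75.62 / (20.12 × 9.38)
  = 75.62 / 188.7256 ≈ 0.401

0.401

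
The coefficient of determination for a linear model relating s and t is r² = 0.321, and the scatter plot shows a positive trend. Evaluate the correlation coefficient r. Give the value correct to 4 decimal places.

|r| = √0.321 = 0.5666
The association is positive, so r = 0.5666.

0.5666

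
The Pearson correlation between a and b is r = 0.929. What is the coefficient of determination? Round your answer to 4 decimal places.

0.8630

r² = (0.929)² = 0.8630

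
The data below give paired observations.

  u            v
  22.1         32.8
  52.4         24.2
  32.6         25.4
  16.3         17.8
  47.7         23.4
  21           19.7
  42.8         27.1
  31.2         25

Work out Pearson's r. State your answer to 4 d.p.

0.1919

n = 8, Σu = 266.1, Σv = 195.4, Σu² = 10084.19, Σv² = 4918.54, Σuv = 6580.9
nΣuv − ΣuΣv = 52647.2 − 51995.94 = 651.26
nΣu² − (Σu)² = 80673.52 − 70809.21 = 9864.31; nΣv² − (Σv)² = 39348.32 − 38181.16 = 1167.16
r = 651.26 / √(9864.31 × 1167.16) = 651.26 / 3393.1148 ≈ 0.1919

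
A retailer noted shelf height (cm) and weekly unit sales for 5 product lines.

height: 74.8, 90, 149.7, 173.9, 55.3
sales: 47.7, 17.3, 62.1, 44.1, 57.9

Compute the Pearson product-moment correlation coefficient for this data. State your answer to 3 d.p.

n = 5, Σx = 543.7, Σy = 229.1, Σx² = 69404.43, Σy² = 11728.21, Σxy = 25292.19
nΣxy − ΣxΣy = 126460.95 − 124561.67 = 1899.28
nΣx² − (Σx)² = 347022.15 − 295609.69 = 51412.46; nΣy² − (Σy)² = 58641.05 − 52486.81 = 6154.24
r = 1899.28 / √(51412.46 × 6154.24) = 1899.28 / 17787.7660 ≈ 0.107

0.107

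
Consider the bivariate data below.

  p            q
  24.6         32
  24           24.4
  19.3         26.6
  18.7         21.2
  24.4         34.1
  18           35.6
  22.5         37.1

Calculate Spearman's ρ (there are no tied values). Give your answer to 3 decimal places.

0.036

Rank p: 7, 5, 3, 2, 6, 1, 4
Rank q: 4, 2, 3, 1, 5, 6, 7
d = rank(p) − rank(q): 3, 3, 0, 1, 1, -5, -3; Σd² = 54
ρ = 1 − 6Σd² / [n(n²−1)] = 1 − 6×54 / (7×48) = 1 − 324/336 ≈ 0.036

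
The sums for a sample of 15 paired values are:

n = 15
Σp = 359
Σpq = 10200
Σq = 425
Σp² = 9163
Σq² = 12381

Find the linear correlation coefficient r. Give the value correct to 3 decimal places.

r = (nΣpq − ΣpΣq) / √[(nΣp² − (Σp)²)(nΣq² − (Σq)²)]
Numerator: 15×10200 − 359×425 = 425
Denominator: √[(137445 − 128881)(185715 − 180625)] = √[8564 × 5090] = 6602.3299
r = 425 / 6602.3299 ≈ 0.064

0.064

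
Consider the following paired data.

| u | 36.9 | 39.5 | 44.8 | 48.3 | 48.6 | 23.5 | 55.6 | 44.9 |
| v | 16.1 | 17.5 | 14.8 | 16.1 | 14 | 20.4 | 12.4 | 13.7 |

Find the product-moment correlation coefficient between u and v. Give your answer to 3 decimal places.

-0.911

n = 8, Σu = 342.1, Σv = 125, Σu² = 15283.37, Σv² = 1997.32, Σuv = 5190.38
nΣuv − ΣuΣv = 41523.04 − 42762.5 = -1239.46
nΣu² − (Σu)² = 122266.96 − 117032.41 = 5234.55; nΣv² − (Σv)² = 15978.56 − 15625 = 353.56
r = -1239.46 / √(5234.55 × 353.56) = -1239.46 / 1360.4145 ≈ -0.911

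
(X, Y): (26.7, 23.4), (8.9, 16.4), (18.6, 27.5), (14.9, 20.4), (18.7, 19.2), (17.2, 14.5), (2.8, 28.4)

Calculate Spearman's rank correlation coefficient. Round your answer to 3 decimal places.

Rank X: 7, 2, 5, 3, 6, 4, 1
Rank Y: 5, 2, 6, 4, 3, 1, 7
d = rank(X) − rank(Y): 2, 0, -1, -1, 3, 3, -6; Σd² = 60
ρ = 1 − 6Σd² / [n(n²−1)] = 1 − 6×60 / (7×48) = 1 − 360/336 ≈ -0.071

-0.071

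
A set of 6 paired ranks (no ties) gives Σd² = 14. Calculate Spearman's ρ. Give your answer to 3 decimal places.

ρ = 1 − 6Σd² / [n(n²−1)] = 1 − 6×14 / (6×35)
  = 1 − 84/210 = 1 − 0.4000 ≈ 0.600

0.600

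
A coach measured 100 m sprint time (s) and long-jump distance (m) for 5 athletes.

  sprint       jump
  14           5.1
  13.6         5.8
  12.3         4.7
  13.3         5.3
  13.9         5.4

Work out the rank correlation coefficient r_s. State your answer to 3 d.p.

0.300

Rank sprint: 5, 3, 1, 2, 4
Rank jump: 2, 5, 1, 3, 4
d = rank(sprint) − rank(jump): 3, -2, 0, -1, 0; Σd² = 14
ρ = 1 − 6Σd² / [n(n²−1)] = 1 − 6×14 / (5×24) = 1 − 84/120 ≈ 0.300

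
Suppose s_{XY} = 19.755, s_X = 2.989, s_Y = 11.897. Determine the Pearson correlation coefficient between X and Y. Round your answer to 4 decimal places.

0.5555

r = Cov(X,Y) / (s_X · s_Y) = 19.755 / (2.989 × 11.897)
  = 19.755 / 35.5601 ≈ 0.5555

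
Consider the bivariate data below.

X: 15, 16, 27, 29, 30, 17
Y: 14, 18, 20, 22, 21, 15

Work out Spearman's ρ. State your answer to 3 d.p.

Rank X: 1, 2, 4, 5, 6, 3
Rank Y: 1, 3, 4, 6, 5, 2
d = rank(X) − rank(Y): 0, -1, 0, -1, 1, 1; Σd² = 4
ρ = 1 − 6Σd² / [n(n²−1)] = 1 − 6×4 / (6×35) = 1 − 24/210 ≈ 0.886

0.886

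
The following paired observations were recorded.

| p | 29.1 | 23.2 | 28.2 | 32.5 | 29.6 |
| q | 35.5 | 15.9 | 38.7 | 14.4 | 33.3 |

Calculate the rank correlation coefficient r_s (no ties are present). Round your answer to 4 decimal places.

Rank p: 3, 1, 2, 5, 4
Rank q: 4, 2, 5, 1, 3
d = rank(p) − rank(q): -1, -1, -3, 4, 1; Σd² = 28
ρ = 1 − 6Σd² / [n(n²−1)] = 1 − 6×28 / (5×24) = 1 − 168/120 ≈ -0.4000

-0.4000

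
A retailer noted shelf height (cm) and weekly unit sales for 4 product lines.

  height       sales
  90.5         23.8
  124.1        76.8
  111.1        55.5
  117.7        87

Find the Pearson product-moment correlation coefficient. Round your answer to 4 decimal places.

n = 4, Σx = 443.4, Σy = 243.1, Σx² = 49787.56, Σy² = 17113.93, Σxy = 28090.73
nΣxy − ΣxΣy = 112362.92 − 107790.54 = 4572.38
nΣx² − (Σx)² = 199150.24 − 196603.56 = 2546.68; nΣy² − (Σy)² = 68455.72 − 59097.61 = 9358.11
r = 4572.38 / √(2546.68 × 9358.11) = 4572.38 / 4881.8144 ≈ 0.9366

0.9366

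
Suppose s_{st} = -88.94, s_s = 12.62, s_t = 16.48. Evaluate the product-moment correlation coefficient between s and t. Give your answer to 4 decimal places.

-0.4276

r = Cov(s,t) / (s_s · s_t) = -88.94 / (12.62 × 16.48)
  = -88.94 / 207.9776 ≈ -0.4276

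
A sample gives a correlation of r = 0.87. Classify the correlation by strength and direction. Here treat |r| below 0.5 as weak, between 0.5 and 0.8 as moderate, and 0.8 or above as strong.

r = 0.87 > 0 so the relationship is positive.
|r| = 0.87, which falls in the strong range.

strong positive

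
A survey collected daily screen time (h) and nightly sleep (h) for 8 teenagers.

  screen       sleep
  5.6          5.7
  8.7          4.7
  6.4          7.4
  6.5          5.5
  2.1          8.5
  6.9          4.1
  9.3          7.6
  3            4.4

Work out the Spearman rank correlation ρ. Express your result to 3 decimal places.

-0.190

Rank screen: 3, 7, 4, 5, 1, 6, 8, 2
Rank sleep: 5, 3, 6, 4, 8, 1, 7, 2
d = rank(screen) − rank(sleep): -2, 4, -2, 1, -7, 5, 1, 0; Σd² = 100
ρ = 1 − 6Σd² / [n(n²−1)] = 1 − 6×100 / (8×63) = 1 − 600/504 ≈ -0.190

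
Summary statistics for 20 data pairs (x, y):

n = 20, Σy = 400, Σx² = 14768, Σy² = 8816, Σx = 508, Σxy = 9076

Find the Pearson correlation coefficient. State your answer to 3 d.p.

-0.879

r = (nΣxy − ΣxΣy) / √[(nΣx² − (Σx)²)(nΣy² − (Σy)²)]
Numerator: 20×9076 − 508×400 = -21680
Denominator: √[(295360 − 258064)(176320 − 160000)] = √[37296 × 16320] = 24671.2529
r = -21680 / 24671.2529 ≈ -0.879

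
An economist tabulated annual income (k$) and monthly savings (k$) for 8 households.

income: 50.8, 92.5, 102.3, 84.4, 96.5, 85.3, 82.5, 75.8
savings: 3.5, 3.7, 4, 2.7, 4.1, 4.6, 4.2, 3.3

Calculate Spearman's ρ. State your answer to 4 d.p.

0.3810

Rank income: 1, 6, 8, 4, 7, 5, 3, 2
Rank savings: 3, 4, 5, 1, 6, 8, 7, 2
d = rank(income) − rank(savings): -2, 2, 3, 3, 1, -3, -4, 0; Σd² = 52
ρ = 1 − 6Σd² / [n(n²−1)] = 1 − 6×52 / (8×63) = 1 − 312/504 ≈ 0.3810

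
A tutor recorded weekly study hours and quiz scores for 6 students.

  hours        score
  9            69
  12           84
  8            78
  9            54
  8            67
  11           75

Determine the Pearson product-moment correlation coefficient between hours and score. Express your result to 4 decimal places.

0.5081

n = 6, Σx = 57, Σy = 427, Σx² = 555, Σy² = 30931, Σxy = 4100
nΣxy − ΣxΣy = 24600 − 24339 = 261
nΣx² − (Σx)² = 3330 − 3249 = 81; nΣy² − (Σy)² = 185586 − 182329 = 3257
r = 261 / √(81 × 3257) = 261 / 513.6312 ≈ 0.5081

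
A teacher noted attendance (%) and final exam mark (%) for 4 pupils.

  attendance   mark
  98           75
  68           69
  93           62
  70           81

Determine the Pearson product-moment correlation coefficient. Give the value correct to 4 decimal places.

n = 4, Σx = 329, Σy = 287, Σx² = 27777, Σy² = 20791, Σxy = 23478
nΣxy − ΣxΣy = 93912 − 94423 = -511
nΣx² − (Σx)² = 111108 − 108241 = 2867; nΣy² − (Σy)² = 83164 − 82369 = 795
r = -511 / √(2867 × 795) = -511 / 1509.7235 ≈ -0.3385

-0.3385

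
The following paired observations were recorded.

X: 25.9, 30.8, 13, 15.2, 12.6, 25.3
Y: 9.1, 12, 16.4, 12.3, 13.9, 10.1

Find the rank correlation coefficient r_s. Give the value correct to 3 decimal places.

-0.771

Rank X: 5, 6, 2, 3, 1, 4
Rank Y: 1, 3, 6, 4, 5, 2
d = rank(X) − rank(Y): 4, 3, -4, -1, -4, 2; Σd² = 62
ρ = 1 − 6Σd² / [n(n²−1)] = 1 − 6×62 / (6×35) = 1 − 372/210 ≈ -0.771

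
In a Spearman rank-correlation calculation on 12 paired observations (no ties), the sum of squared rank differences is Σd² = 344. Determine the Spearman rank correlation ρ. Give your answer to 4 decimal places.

-0.2028

ρ = 1 − 6Σd² / [n(n²−1)] = 1 − 6×344 / (12×143)
  = 1 − 2064/1716 = 1 − 1.20280 ≈ -0.2028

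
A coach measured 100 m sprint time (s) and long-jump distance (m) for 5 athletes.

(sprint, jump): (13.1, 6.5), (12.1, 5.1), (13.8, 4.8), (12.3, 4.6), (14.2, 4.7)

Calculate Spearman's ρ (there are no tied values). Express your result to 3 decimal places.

Rank sprint: 3, 1, 4, 2, 5
Rank jump: 5, 4, 3, 1, 2
d = rank(sprint) − rank(jump): -2, -3, 1, 1, 3; Σd² = 24
ρ = 1 − 6Σd² / [n(n²−1)] = 1 − 6×24 / (5×24) = 1 − 144/120 ≈ -0.200

-0.200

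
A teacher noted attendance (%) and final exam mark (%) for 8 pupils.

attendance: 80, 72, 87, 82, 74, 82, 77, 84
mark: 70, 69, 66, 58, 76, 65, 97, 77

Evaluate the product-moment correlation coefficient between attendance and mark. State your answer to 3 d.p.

-0.332

n = 8, Σx = 638, Σy = 578, Σx² = 51062, Σy² = 42720, Σxy = 45957
nΣxy − ΣxΣy = 367656 − 368764 = -1108
nΣx² − (Σx)² = 408496 − 407044 = 1452; nΣy² − (Σy)² = 341760 − 334084 = 7676
r = -1108 / √(1452 × 7676) = -1108 / 3338.4955 ≈ -0.332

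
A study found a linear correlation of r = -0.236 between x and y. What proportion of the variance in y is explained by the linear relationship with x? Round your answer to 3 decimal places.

0.056

r² = (-0.236)² = 0.056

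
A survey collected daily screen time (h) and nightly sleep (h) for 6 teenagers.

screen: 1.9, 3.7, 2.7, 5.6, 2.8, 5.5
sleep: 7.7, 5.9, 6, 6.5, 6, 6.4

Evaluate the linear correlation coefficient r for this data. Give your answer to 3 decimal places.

-0.268

n = 6, Σx = 22.2, Σy = 38.5, Σx² = 94.04, Σy² = 249.31, Σxy = 141.06
nΣxy − ΣxΣy = 846.36 − 854.7 = -8.34
nΣx² − (Σx)² = 564.24 − 492.84 = 71.4; nΣy² − (Σy)² = 1495.86 − 1482.25 = 13.61
r = -8.34 / √(71.4 × 13.61) = -8.34 / 31.1730 ≈ -0.268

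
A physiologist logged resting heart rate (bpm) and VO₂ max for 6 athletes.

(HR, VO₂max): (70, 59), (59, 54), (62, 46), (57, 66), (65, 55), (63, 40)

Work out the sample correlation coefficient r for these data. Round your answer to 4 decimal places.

-0.1335

n = 6, Σx = 376, Σy = 320, Σx² = 23668, Σy² = 17494, Σxy = 20025
nΣxy − ΣxΣy = 120150 − 120320 = -170
nΣx² − (Σx)² = 142008 − 141376 = 632; nΣy² − (Σy)² = 104964 − 102400 = 2564
r = -170 / √(632 × 2564) = -170 / 1272.9682 ≈ -0.1335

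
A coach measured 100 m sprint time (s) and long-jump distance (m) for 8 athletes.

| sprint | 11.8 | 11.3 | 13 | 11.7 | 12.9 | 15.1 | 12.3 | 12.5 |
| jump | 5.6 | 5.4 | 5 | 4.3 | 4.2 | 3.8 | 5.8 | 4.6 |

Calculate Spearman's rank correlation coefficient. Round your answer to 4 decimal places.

-0.5238

Rank sprint: 3, 1, 7, 2, 6, 8, 4, 5
Rank jump: 7, 6, 5, 3, 2, 1, 8, 4
d = rank(sprint) − rank(jump): -4, -5, 2, -1, 4, 7, -4, 1; Σd² = 128
ρ = 1 − 6Σd² / [n(n²−1)] = 1 − 6×128 / (8×63) = 1 − 768/504 ≈ -0.5238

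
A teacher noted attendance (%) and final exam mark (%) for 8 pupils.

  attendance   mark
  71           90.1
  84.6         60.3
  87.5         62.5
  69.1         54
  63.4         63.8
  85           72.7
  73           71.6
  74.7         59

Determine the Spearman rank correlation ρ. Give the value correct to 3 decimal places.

0.048

Rank attendance: 3, 6, 8, 2, 1, 7, 4, 5
Rank mark: 8, 3, 4, 1, 5, 7, 6, 2
d = rank(attendance) − rank(mark): -5, 3, 4, 1, -4, 0, -2, 3; Σd² = 80
ρ = 1 − 6Σd² / [n(n²−1)] = 1 − 6×80 / (8×63) = 1 − 480/504 ≈ 0.048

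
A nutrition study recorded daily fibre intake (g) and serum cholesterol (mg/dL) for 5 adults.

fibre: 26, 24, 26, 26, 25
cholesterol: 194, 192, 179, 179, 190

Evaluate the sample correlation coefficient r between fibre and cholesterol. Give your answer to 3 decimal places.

-0.524

n = 5, Σx = 127, Σy = 934, Σx² = 3229, Σy² = 174682, Σxy = 23710
nΣxy − ΣxΣy = 118550 − 118618 = -68
nΣx² − (Σx)² = 16145 − 16129 = 16; nΣy² − (Σy)² = 873410 − 872356 = 1054
r = -68 / √(16 × 1054) = -68 / 129.8615 ≈ -0.524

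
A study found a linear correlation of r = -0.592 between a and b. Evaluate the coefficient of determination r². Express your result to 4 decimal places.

r² = (-0.592)² = 0.3505

0.3505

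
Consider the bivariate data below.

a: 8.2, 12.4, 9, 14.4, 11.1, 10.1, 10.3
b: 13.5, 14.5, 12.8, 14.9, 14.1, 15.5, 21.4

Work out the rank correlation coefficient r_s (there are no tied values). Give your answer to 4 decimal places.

0.4286

Rank a: 1, 6, 2, 7, 5, 3, 4
Rank b: 2, 4, 1, 5, 3, 6, 7
d = rank(a) − rank(b): -1, 2, 1, 2, 2, -3, -3; Σd² = 32
ρ = 1 − 6Σd² / [n(n²−1)] = 1 − 6×32 / (7×48) = 1 − 192/336 ≈ 0.4286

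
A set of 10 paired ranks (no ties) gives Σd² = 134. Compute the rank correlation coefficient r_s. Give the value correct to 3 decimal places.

0.188

ρ = 1 − 6Σd² / [n(n²−1)] = 1 − 6×134 / (10×99)
  = 1 − 804/990 = 1 − 0.8121 ≈ 0.188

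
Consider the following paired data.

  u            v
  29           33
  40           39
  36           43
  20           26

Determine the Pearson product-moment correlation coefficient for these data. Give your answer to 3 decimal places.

0.917

n = 4, Σu = 125, Σv = 141, Σu² = 4137, Σv² = 5135, Σuv = 4585
nΣuv − ΣuΣv = 18340 − 17625 = 715
nΣu² − (Σu)² = 16548 − 15625 = 923; nΣv² − (Σv)² = 20540 − 19881 = 659
r = 715 / √(923 × 659) = 715 / 779.9083 ≈ 0.917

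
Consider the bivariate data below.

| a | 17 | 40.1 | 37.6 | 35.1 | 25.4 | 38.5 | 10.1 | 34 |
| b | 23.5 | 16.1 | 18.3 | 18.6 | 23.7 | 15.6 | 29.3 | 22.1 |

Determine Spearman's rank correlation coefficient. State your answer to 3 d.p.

-0.952

Rank a: 2, 8, 6, 5, 3, 7, 1, 4
Rank b: 6, 2, 3, 4, 7, 1, 8, 5
d = rank(a) − rank(b): -4, 6, 3, 1, -4, 6, -7, -1; Σd² = 164
ρ = 1 − 6Σd² / [n(n²−1)] = 1 − 6×164 / (8×63) = 1 − 984/504 ≈ -0.952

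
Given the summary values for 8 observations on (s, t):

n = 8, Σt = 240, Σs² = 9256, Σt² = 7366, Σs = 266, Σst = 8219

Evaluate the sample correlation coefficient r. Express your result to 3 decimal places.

r = (nΣst − ΣsΣt) / √[(nΣs² − (Σs)²)(nΣt² − (Σt)²)]
Numerator: 8×8219 − 266×240 = 1912
Denominator: √[(74048 − 70756)(58928 − 57600)] = √[3292 × 1328] = 2090.8792
r = 1912 / 2090.8792 ≈ 0.914

0.914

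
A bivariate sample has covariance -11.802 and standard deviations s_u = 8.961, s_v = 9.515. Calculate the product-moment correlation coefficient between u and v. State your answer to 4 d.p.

r = Cov(u,v) / (s_u · s_v) = -11.802 / (8.961 × 9.515)
  = -11.802 / 85.2639 ≈ -0.1384

-0.1384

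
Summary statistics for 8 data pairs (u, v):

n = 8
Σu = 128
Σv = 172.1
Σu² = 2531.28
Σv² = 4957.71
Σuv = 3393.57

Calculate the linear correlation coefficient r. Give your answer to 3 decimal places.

r = (nΣuv − ΣuΣv) / √[(nΣu² − (Σu)²)(nΣv² − (Σv)²)]
Numerator: 8×3393.57 − 128×172.1 = 5119.76
Denominator: √[(20250.24 − 16384)(39661.68 − 29618.41)] = √[3866.24 × 10043.27] = 6231.3475
r = 5119.76 / 6231.3475 ≈ 0.822

0.822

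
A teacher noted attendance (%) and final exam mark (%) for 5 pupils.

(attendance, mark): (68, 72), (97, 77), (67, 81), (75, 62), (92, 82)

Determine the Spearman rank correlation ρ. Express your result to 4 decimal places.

Rank attendance: 2, 5, 1, 3, 4
Rank mark: 2, 3, 4, 1, 5
d = rank(attendance) − rank(mark): 0, 2, -3, 2, -1; Σd² = 18
ρ = 1 − 6Σd² / [n(n²−1)] = 1 − 6×18 / (5×24) = 1 − 108/120 ≈ 0.1000

0.1000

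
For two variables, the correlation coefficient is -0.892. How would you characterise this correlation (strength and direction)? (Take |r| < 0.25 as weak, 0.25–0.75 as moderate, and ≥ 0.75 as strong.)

r = -0.892 < 0 so the relationship is negative.
|r| = 0.892, which falls in the strong range.

strong negative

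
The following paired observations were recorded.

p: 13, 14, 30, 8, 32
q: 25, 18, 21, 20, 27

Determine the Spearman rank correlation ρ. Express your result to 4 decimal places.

0.5000

Rank p: 2, 3, 4, 1, 5
Rank q: 4, 1, 3, 2, 5
d = rank(p) − rank(q): -2, 2, 1, -1, 0; Σd² = 10
ρ = 1 − 6Σd² / [n(n²−1)] = 1 − 6×10 / (5×24) = 1 − 60/120 ≈ 0.5000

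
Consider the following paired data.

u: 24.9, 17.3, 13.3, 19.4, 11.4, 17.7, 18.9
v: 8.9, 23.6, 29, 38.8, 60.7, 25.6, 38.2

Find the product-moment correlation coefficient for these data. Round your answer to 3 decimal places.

n = 7, Σu = 122.9, Σv = 224.8, Σu² = 2273.01, Σv² = 8781.7, Σuv = 3635.39
nΣuv − ΣuΣv = 25447.73 − 27627.92 = -2180.19
nΣu² − (Σu)² = 15911.07 − 15104.41 = 806.66; nΣv² − (Σv)² = 61471.9 − 50535.04 = 10936.86
r = -2180.19 / √(806.66 × 10936.86) = -2180.19 / 2970.2403 ≈ -0.734

-0.734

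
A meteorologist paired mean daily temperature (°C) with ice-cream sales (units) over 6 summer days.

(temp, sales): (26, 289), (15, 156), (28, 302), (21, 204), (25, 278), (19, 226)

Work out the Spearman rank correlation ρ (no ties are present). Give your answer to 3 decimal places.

0.943

Rank temp: 5, 1, 6, 3, 4, 2
Rank sales: 5, 1, 6, 2, 4, 3
d = rank(temp) − rank(sales): 0, 0, 0, 1, 0, -1; Σd² = 2
ρ = 1 − 6Σd² / [n(n²−1)] = 1 − 6×2 / (6×35) = 1 − 12/210 ≈ 0.943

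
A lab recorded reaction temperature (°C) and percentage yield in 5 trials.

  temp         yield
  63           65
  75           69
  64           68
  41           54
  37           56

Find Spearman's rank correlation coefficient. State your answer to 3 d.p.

0.900

Rank temp: 3, 5, 4, 2, 1
Rank yield: 3, 5, 4, 1, 2
d = rank(temp) − rank(yield): 0, 0, 0, 1, -1; Σd² = 2
ρ = 1 − 6Σd² / [n(n²−1)] = 1 − 6×2 / (5×24) = 1 − 12/120 ≈ 0.900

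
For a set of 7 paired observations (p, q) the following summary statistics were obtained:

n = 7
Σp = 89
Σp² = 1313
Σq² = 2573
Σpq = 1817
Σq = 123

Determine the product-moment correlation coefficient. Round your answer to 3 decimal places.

0.926

r = (nΣpq − ΣpΣq) / √[(nΣp² − (Σp)²)(nΣq² − (Σq)²)]
Numerator: 7×1817 − 89×123 = 1772
Denominator: √[(9191 − 7921)(18011 − 15129)] = √[1270 × 2882] = 1913.1492
r = 1772 / 1913.1492 ≈ 0.926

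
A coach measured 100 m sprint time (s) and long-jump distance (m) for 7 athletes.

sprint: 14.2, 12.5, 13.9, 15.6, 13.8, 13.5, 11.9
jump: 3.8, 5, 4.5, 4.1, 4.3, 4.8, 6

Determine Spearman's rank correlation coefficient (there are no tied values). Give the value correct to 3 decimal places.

Rank sprint: 6, 2, 5, 7, 4, 3, 1
Rank jump: 1, 6, 4, 2, 3, 5, 7
d = rank(sprint) − rank(jump): 5, -4, 1, 5, 1, -2, -6; Σd² = 108
ρ = 1 − 6Σd² / [n(n²−1)] = 1 − 6×108 / (7×48) = 1 − 648/336 ≈ -0.929

-0.929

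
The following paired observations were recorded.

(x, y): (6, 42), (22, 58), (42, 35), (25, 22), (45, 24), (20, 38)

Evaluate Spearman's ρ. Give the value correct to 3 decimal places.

-0.657

Rank x: 1, 3, 5, 4, 6, 2
Rank y: 5, 6, 3, 1, 2, 4
d = rank(x) − rank(y): -4, -3, 2, 3, 4, -2; Σd² = 58
ρ = 1 − 6Σd² / [n(n²−1)] = 1 − 6×58 / (6×35) = 1 − 348/210 ≈ -0.657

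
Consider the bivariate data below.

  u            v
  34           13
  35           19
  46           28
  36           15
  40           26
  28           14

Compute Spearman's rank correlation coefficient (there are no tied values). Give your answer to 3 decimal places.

Rank u: 2, 3, 6, 4, 5, 1
Rank v: 1, 4, 6, 3, 5, 2
d = rank(u) − rank(v): 1, -1, 0, 1, 0, -1; Σd² = 4
ρ = 1 − 6Σd² / [n(n²−1)] = 1 − 6×4 / (6×35) = 1 − 24/210 ≈ 0.886

0.886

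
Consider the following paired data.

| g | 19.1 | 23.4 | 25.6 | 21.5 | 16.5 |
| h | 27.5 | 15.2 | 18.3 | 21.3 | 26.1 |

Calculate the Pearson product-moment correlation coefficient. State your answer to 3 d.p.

n = 5, Σg = 106.1, Σh = 108.4, Σg² = 2302.23, Σh² = 2457.08, Σgh = 2238.01
nΣgh − ΣgΣh = 11190.05 − 11501.24 = -311.19
nΣg² − (Σg)² = 11511.15 − 11257.21 = 253.94; nΣh² − (Σh)² = 12285.4 − 11750.56 = 534.84
r = -311.19 / √(253.94 × 534.84) = -311.19 / 368.5339 ≈ -0.844

-0.844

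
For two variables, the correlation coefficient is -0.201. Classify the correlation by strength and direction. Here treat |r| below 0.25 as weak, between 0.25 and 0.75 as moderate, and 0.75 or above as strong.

r = -0.201 < 0 so the relationship is negative.
|r| = 0.201, which falls in the weak range.

weak negative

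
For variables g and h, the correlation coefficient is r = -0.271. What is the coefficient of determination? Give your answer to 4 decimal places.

r² = (-0.271)² = 0.0734

0.0734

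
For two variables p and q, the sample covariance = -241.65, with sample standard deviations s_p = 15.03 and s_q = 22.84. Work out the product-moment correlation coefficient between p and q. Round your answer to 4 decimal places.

-0.7039

r = Cov(p,q) / (s_p · s_q) = -241.65 / (15.03 × 22.84)
  = -241.65 / 343.2852 ≈ -0.7039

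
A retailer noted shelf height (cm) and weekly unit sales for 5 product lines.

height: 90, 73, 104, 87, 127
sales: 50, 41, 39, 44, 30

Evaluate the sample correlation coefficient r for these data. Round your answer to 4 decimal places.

-0.7308

n = 5, Σx = 481, Σy = 204, Σx² = 47943, Σy² = 8538, Σxy = 19187
nΣxy − ΣxΣy = 95935 − 98124 = -2189
nΣx² − (Σx)² = 239715 − 231361 = 8354; nΣy² − (Σy)² = 42690 − 41616 = 1074
r = -2189 / √(8354 × 1074) = -2189 / 2995.3624 ≈ -0.7308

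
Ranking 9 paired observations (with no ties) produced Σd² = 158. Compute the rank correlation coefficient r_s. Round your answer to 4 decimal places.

ρ = 1 − 6Σd² / [n(n²−1)] = 1 − 6×158 / (9×80)
  = 1 − 948/720 = 1 − 1.31667 ≈ -0.3167

-0.3167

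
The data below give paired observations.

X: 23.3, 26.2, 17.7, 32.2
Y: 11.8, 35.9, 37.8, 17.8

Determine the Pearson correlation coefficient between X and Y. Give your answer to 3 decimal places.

-0.464

n = 4, ΣX = 99.4, ΣY = 103.3, ΣX² = 2579.46, ΣY² = 3173.73, ΣXY = 2457.74
nΣXY − ΣXΣY = 9830.96 − 10268.02 = -437.06
nΣX² − (ΣX)² = 10317.84 − 9880.36 = 437.48; nΣY² − (ΣY)² = 12694.92 − 10670.89 = 2024.03
r = -437.06 / √(437.48 × 2024.03) = -437.06 / 940.9956 ≈ -0.464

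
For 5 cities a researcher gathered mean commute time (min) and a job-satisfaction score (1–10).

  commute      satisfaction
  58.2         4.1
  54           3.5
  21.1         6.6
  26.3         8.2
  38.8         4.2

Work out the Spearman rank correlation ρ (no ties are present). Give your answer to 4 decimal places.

Rank commute: 5, 4, 1, 2, 3
Rank satisfaction: 2, 1, 4, 5, 3
d = rank(commute) − rank(satisfaction): 3, 3, -3, -3, 0; Σd² = 36
ρ = 1 − 6Σd² / [n(n²−1)] = 1 − 6×36 / (5×24) = 1 − 216/120 ≈ -0.8000

-0.8000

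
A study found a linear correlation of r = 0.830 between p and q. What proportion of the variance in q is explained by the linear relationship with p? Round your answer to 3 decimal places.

r² = (0.830)² = 0.689

0.689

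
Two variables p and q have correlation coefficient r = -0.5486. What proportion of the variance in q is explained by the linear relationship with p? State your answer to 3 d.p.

r² = (-0.5486)² = 0.301

0.301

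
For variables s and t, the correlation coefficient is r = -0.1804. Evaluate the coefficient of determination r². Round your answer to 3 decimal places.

r² = (-0.1804)² = 0.033

0.033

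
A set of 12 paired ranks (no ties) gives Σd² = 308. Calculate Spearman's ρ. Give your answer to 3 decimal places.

ρ = 1 − 6Σd² / [n(n²−1)] = 1 − 6×308 / (12×143)
  = 1 − 1848/1716 = 1 − 1.0769 ≈ -0.077

-0.077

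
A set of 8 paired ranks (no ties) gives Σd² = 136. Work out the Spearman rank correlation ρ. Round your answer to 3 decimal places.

-0.619

ρ = 1 − 6Σd² / [n(n²−1)] = 1 − 6×136 / (8×63)
  = 1 − 816/504 = 1 − 1.6190 ≈ -0.619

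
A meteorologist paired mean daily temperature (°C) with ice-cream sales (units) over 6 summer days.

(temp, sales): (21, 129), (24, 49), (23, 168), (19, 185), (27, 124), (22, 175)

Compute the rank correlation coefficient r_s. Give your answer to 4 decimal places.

-0.7714

Rank temp: 2, 5, 4, 1, 6, 3
Rank sales: 3, 1, 4, 6, 2, 5
d = rank(temp) − rank(sales): -1, 4, 0, -5, 4, -2; Σd² = 62
ρ = 1 − 6Σd² / [n(n²−1)] = 1 − 6×62 / (6×35) = 1 − 372/210 ≈ -0.7714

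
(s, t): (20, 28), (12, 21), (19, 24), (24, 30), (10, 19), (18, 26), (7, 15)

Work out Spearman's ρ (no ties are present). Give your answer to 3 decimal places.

Rank s: 6, 3, 5, 7, 2, 4, 1
Rank t: 6, 3, 4, 7, 2, 5, 1
d = rank(s) − rank(t): 0, 0, 1, 0, 0, -1, 0; Σd² = 2
ρ = 1 − 6Σd² / [n(n²−1)] = 1 − 6×2 / (7×48) = 1 − 12/336 ≈ 0.964

0.964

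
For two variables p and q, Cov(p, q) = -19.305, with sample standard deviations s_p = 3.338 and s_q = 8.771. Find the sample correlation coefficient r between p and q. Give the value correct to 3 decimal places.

r = Cov(p,q) / (s_p · s_q) = -19.305 / (3.338 × 8.771)
  = -19.305 / 29.2776 ≈ -0.659

-0.659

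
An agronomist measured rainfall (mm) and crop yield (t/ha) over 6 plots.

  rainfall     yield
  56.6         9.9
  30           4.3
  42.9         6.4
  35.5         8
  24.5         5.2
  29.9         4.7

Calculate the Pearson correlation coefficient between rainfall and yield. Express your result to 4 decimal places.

0.8563

n = 6, Σx = 219.4, Σy = 38.5, Σx² = 8698.48, Σy² = 270.59, Σxy = 1515.83
nΣxy − ΣxΣy = 9094.98 − 8446.9 = 648.08
nΣx² − (Σx)² = 52190.88 − 48136.36 = 4054.52; nΣy² − (Σy)² = 1623.54 − 1482.25 = 141.29
r = 648.08 / √(4054.52 × 141.29) = 648.08 / 756.8772 ≈ 0.8563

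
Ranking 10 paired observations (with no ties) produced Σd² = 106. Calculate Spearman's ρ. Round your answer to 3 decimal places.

ρ = 1 − 6Σd² / [n(n²−1)] = 1 − 6×106 / (10×99)
  = 1 − 636/990 = 1 − 0.6424 ≈ 0.358

0.358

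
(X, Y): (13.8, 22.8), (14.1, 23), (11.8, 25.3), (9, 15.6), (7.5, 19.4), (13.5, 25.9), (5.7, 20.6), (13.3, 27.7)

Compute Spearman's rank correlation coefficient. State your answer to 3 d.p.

0.524

Rank X: 7, 8, 4, 3, 2, 6, 1, 5
Rank Y: 4, 5, 6, 1, 2, 7, 3, 8
d = rank(X) − rank(Y): 3, 3, -2, 2, 0, -1, -2, -3; Σd² = 40
ρ = 1 − 6Σd² / [n(n²−1)] = 1 − 6×40 / (8×63) = 1 − 240/504 ≈ 0.524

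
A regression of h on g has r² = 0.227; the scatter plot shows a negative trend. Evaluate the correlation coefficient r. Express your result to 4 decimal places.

|r| = √0.227 = 0.4764
The association is negative, so r = −0.4764.

-0.4764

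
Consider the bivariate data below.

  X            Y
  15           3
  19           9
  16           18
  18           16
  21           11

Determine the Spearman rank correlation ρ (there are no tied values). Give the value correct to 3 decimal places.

0.100

Rank X: 1, 4, 2, 3, 5
Rank Y: 1, 2, 5, 4, 3
d = rank(X) − rank(Y): 0, 2, -3, -1, 2; Σd² = 18
ρ = 1 − 6Σd² / [n(n²−1)] = 1 − 6×18 / (5×24) = 1 − 108/120 ≈ 0.100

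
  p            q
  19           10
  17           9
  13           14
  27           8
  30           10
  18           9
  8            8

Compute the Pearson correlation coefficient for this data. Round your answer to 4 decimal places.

-0.1628

n = 7, Σp = 132, Σq = 68, Σp² = 2836, Σq² = 686, Σpq = 1267
nΣpq − ΣpΣq = 8869 − 8976 = -107
nΣp² − (Σp)² = 19852 − 17424 = 2428; nΣq² − (Σq)² = 4802 − 4624 = 178
r = -107 / √(2428 × 178) = -107 / 657.4070 ≈ -0.1628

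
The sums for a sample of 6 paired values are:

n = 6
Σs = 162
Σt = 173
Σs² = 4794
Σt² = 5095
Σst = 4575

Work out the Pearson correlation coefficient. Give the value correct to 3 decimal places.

-0.453

r = (nΣst − ΣsΣt) / √[(nΣs² − (Σs)²)(nΣt² − (Σt)²)]
Numerator: 6×4575 − 162×173 = -576
Denominator: √[(28764 − 26244)(30570 − 29929)] = √[2520 × 641] = 1270.9524
r = -576 / 1270.9524 ≈ -0.453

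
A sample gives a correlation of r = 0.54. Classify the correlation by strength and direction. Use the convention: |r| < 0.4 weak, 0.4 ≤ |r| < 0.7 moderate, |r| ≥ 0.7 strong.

moderate positive

r = 0.54 > 0 so the relationship is positive.
|r| = 0.54, which falls in the moderate range.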